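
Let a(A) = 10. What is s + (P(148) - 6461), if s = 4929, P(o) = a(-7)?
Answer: -1522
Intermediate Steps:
P(o) = 10
s + (P(148) - 6461) = 4929 + (10 - 6461) = 4929 - 6451 = -1522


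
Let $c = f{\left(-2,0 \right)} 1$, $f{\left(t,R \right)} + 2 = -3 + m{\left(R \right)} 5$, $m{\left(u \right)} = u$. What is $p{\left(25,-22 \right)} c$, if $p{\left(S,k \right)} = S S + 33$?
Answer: $-3290$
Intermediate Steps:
$p{\left(S,k \right)} = 33 + S^{2}$ ($p{\left(S,k \right)} = S^{2} + 33 = 33 + S^{2}$)
$f{\left(t,R \right)} = -5 + 5 R$ ($f{\left(t,R \right)} = -2 + \left(-3 + R 5\right) = -2 + \left(-3 + 5 R\right) = -5 + 5 R$)
$c = -5$ ($c = \left(-5 + 5 \cdot 0\right) 1 = \left(-5 + 0\right) 1 = \left(-5\right) 1 = -5$)
$p{\left(25,-22 \right)} c = \left(33 + 25^{2}\right) \left(-5\right) = \left(33 + 625\right) \left(-5\right) = 658 \left(-5\right) = -3290$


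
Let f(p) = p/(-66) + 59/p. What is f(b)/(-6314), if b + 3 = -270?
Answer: -23545/37921884 ≈ -0.00062088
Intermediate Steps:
b = -273 (b = -3 - 270 = -273)
f(p) = 59/p - p/66 (f(p) = p*(-1/66) + 59/p = -p/66 + 59/p = 59/p - p/66)
f(b)/(-6314) = (59/(-273) - 1/66*(-273))/(-6314) = (59*(-1/273) + 91/22)*(-1/6314) = (-59/273 + 91/22)*(-1/6314) = (23545/6006)*(-1/6314) = -23545/37921884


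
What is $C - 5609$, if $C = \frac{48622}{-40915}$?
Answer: $- \frac{32791551}{5845} \approx -5610.2$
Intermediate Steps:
$C = - \frac{6946}{5845}$ ($C = 48622 \left(- \frac{1}{40915}\right) = - \frac{6946}{5845} \approx -1.1884$)
$C - 5609 = - \frac{6946}{5845} - 5609 = - \frac{32791551}{5845}$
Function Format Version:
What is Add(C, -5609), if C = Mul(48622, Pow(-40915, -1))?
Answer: Rational(-32791551, 5845) ≈ -5610.2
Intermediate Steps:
C = Rational(-6946, 5845) (C = Mul(48622, Rational(-1, 40915)) = Rational(-6946, 5845) ≈ -1.1884)
Add(C, -5609) = Add(Rational(-6946, 5845), -5609) = Rational(-32791551, 5845)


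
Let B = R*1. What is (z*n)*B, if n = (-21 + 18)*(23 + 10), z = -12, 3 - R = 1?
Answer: 2376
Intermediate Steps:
R = 2 (R = 3 - 1*1 = 3 - 1 = 2)
n = -99 (n = -3*33 = -99)
B = 2 (B = 2*1 = 2)
(z*n)*B = -12*(-99)*2 = 1188*2 = 2376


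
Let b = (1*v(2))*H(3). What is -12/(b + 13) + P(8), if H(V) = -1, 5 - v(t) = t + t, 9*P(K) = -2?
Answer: -11/9 ≈ -1.2222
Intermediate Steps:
P(K) = -2/9 (P(K) = (⅑)*(-2) = -2/9)
v(t) = 5 - 2*t (v(t) = 5 - (t + t) = 5 - 2*t)
b = -1 (b = (1*(5 - 2*2))*(-1) = (1*(5 - 4))*(-1) = (1*1)*(-1) = 1*(-1) = -1)
-12/(b + 13) + P(8) = -12/(-1 + 13) - 2/9 = -12/12 - 2/9 = (1/12)*(-12) - 2/9 = -1 - 2/9 = -11/9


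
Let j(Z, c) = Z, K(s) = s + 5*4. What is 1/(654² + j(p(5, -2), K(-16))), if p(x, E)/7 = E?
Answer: 1/427702 ≈ 2.3381e-6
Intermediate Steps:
K(s) = 20 + s (K(s) = s + 20 = 20 + s)
p(x, E) = 7*E
1/(654² + j(p(5, -2), K(-16))) = 1/(654² + 7*(-2)) = 1/(427716 - 14) = 1/427702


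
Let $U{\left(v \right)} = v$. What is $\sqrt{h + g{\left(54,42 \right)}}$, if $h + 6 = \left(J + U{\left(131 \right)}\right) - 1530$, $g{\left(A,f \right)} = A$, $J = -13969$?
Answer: $2 i \sqrt{3830} \approx 123.77 i$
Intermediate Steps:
$h = -15374$ ($h = -6 + \left(\left(-13969 + 131\right) - 1530\right) = -6 - 15368 = -15374$)
$\sqrt{h + g{\left(54,42 \right)}} = \sqrt{-15374 + 54} = \sqrt{-15320} = 2 i \sqrt{3830}$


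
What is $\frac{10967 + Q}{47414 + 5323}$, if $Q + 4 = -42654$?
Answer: $- \frac{31691}{52737} \approx -0.60093$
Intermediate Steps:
$Q = -42658$ ($Q = -4 - 42654 = -42658$)
$\frac{10967 + Q}{47414 + 5323} = \frac{10967 - 42658}{47414 + 5323} = - \frac{31691}{52737}$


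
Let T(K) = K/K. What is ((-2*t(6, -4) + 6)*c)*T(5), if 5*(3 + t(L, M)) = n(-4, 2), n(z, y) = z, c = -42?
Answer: -2856/5 ≈ -571.20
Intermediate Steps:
t(L, M) = -19/5 (t(L, M) = -3 + (⅕)*(-4) = -3 - ⅘ = -19/5)
T(K) = 1
((-2*t(6, -4) + 6)*c)*T(5) = ((-2*(-19/5) + 6)*(-42))*1 = ((38/5 + 6)*(-42))*1 = ((68/5)*(-42))*1 = -2856/5*1 = -2856/5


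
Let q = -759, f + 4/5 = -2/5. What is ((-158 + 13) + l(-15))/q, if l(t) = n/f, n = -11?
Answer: 815/4554 ≈ 0.17896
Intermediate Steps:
f = -6/5 (f = -4/5 - 2/5 = -6/5 ≈ -1.2000)
l(t) = 55/6 (l(t) = -11/(-6/5) = -11*(-5/6) = 55/6)
((-158 + 13) + l(-15))/q = ((-158 + 13) + 55/6)/(-759) = (-145 + 55/6)*(-1/759) = -815/6*(-1/759) = 815/4554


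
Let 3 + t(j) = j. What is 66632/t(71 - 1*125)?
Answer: -66632/57 ≈ -1169.0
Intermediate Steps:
t(j) = -3 + j
66632/t(71 - 1*125) = 66632/(-3 + (71 - 1*125)) = 66632/(-3 + (71 - 125)) = 66632/(-3 - 54) = 66632/(-57) = 66632*(-1/57) = -66632/57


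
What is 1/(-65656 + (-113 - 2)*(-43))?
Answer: -1/60711 ≈ -1.6471e-5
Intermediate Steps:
1/(-65656 + (-113 - 2)*(-43)) = 1/(-65656 - 115*(-43)) = 1/(-65656 + 4945) = 1/(-60711) = -1/60711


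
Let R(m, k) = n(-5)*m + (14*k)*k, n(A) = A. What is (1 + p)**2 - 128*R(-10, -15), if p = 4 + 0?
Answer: -409575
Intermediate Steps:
R(m, k) = -5*m + 14*k**2 (R(m, k) = -5*m + (14*k)*k = -5*m + 14*k**2)
p = 4
(1 + p)**2 - 128*R(-10, -15) = (1 + 4)**2 - 128*(-5*(-10) + 14*(-15)**2) = 5**2 - 128*(50 + 14*225) = 25 - 128*(50 + 3150) = 25 - 128*3200 = 25 - 409600 = -409575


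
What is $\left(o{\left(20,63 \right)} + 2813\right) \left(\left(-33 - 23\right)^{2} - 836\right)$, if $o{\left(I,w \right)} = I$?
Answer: $6515900$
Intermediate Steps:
$\left(o{\left(20,63 \right)} + 2813\right) \left(\left(-33 - 23\right)^{2} - 836\right) = \left(20 + 2813\right) \left(\left(-33 - 23\right)^{2} - 836\right) = 2833 \left(\left(-56\right)^{2} - 836\right) = 2833 \left(3136 - 836\right) = 2833 \cdot 2300 = 6515900$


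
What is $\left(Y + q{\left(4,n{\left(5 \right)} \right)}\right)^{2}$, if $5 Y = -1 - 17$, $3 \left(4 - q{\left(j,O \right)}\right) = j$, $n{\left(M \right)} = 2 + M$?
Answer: $\frac{196}{225} \approx 0.87111$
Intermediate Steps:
$q{\left(j,O \right)} = 4 - \frac{j}{3}$
$Y = - \frac{18}{5}$ ($Y = \frac{-1 - 17}{5} = \frac{1}{5} \left(-18\right) = - \frac{18}{5} \approx -3.6$)
$\left(Y + q{\left(4,n{\left(5 \right)} \right)}\right)^{2} = \left(- \frac{18}{5} + \left(4 - \frac{4}{3}\right)\right)^{2} = \left(- \frac{18}{5} + \frac{8}{3}\right)^{2} = \left(- \frac{14}{15}\right)^{2} = \frac{196}{225}$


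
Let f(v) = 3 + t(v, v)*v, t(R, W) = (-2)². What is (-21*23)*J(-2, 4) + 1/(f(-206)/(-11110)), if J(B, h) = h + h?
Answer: -3161234/821 ≈ -3850.5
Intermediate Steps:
J(B, h) = 2*h
t(R, W) = 4
f(v) = 3 + 4*v
(-21*23)*J(-2, 4) + 1/(f(-206)/(-11110)) = (-21*23)*(2*4) + 1/((3 + 4*(-206))/(-11110)) = -483*8 + 1/((3 - 824)*(-1/11110)) = -3864 + 1/(-821*(-1/11110)) = -3864 + 1/(821/11110) = -3864 + 11110/821 = -3161234/821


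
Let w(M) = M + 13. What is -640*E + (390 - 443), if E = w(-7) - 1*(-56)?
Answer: -39733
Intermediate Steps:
w(M) = 13 + M
E = 62 (E = (13 - 7) - 1*(-56) = 6 + 56 = 62)
-640*E + (390 - 443) = -640*62 + (390 - 443) = -39680 - 53 = -39733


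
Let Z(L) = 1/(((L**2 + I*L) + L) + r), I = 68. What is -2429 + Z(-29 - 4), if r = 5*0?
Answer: -2885653/1188 ≈ -2429.0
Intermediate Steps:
r = 0
Z(L) = 1/(L**2 + 69*L) (Z(L) = 1/(((L**2 + 68*L) + L) + 0) = 1/((L**2 + 69*L) + 0) = 1/(L**2 + 69*L))
-2429 + Z(-29 - 4) = -2429 + 1/((-29 - 4)*(69 + (-29 - 4))) = -2429 + 1/((-33)*(69 - 33)) = -2429 - 1/33/36 = -2429 - 1/33*1/36 = -2429 - 1/1188 = -2885653/1188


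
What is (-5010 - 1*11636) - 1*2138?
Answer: -18784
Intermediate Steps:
(-5010 - 1*11636) - 1*2138 = (-5010 - 11636) - 2138 = -16646 - 2138 = -18784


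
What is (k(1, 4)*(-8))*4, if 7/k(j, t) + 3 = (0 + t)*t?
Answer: -224/13 ≈ -17.231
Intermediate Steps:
k(j, t) = 7/(-3 + t²) (k(j, t) = 7/(-3 + (0 + t)*t) = 7/(-3 + t*t) = 7/(-3 + t²))
(k(1, 4)*(-8))*4 = ((7/(-3 + 4²))*(-8))*4 = ((7/(-3 + 16))*(-8))*4 = ((7/13)*(-8))*4 = -56/13*4 = -224/13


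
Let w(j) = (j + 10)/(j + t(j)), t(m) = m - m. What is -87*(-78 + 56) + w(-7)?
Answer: 13395/7 ≈ 1913.6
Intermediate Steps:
t(m) = 0
w(j) = (10 + j)/j (w(j) = (j + 10)/(j + 0) = (10 + j)/j)
-87*(-78 + 56) + w(-7) = -87*(-78 + 56) + (10 - 7)/(-7) = -87*(-22) - ⅐*3 = 1914 - 3/7 = 13395/7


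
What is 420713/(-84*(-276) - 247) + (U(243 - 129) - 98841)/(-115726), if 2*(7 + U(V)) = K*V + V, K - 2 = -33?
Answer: 25496965742/1327203631 ≈ 19.211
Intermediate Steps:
K = -31 (K = 2 - 33 = -31)
U(V) = -7 - 15*V (U(V) = -7 + (-31*V + V)/2 = -7 + (-30*V)/2 = -7 - 15*V)
420713/(-84*(-276) - 247) + (U(243 - 129) - 98841)/(-115726) = 420713/(-84*(-276) - 247) + ((-7 - 15*(243 - 129)) - 98841)/(-115726) = 420713/(23184 - 247) + ((-7 - 15*114) - 98841)*(-1/115726) = 420713/22937 + ((-7 - 1710) - 98841)*(-1/115726) = 420713*(1/22937) + (-1717 - 98841)*(-1/115726) = 420713/22937 - 100558*(-1/115726) = 420713/22937 + 50279/57863 = 25496965742/1327203631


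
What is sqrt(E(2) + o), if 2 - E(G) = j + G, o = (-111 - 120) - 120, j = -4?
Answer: I*sqrt(347) ≈ 18.628*I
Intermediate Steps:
o = -351 (o = -231 - 120 = -351)
E(G) = 6 - G (E(G) = 2 - (-4 + G) = 2 + (4 - G) = 6 - G)
sqrt(E(2) + o) = sqrt((6 - 1*2) - 351) = sqrt((6 - 2) - 351) = sqrt(4 - 351) = sqrt(-347) = I*sqrt(347)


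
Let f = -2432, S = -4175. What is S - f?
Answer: -1743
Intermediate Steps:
S - f = -4175 - 1*(-2432) = -4175 + 2432 = -1743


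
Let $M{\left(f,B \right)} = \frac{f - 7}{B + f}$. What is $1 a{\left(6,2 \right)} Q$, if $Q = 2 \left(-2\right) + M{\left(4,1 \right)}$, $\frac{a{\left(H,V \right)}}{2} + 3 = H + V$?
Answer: $-46$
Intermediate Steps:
$a{\left(H,V \right)} = -6 + 2 H + 2 V$ ($a{\left(H,V \right)} = -6 + 2 \left(H + V\right) = -6 + \left(2 H + 2 V\right) = -6 + 2 H + 2 V$)
$M{\left(f,B \right)} = \frac{-7 + f}{B + f}$ ($M{\left(f,B \right)} = \frac{f - 7}{B + f} = \frac{-7 + f}{B + f}$)
$Q = - \frac{23}{5}$ ($Q = 2 \left(-2\right) + \frac{-7 + 4}{1 + 4} = -4 + \frac{1}{5} \left(-3\right) = -4 - \frac{3}{5} = - \frac{23}{5} \approx -4.6$)
$1 a{\left(6,2 \right)} Q = 1 \left(-6 + 2 \cdot 6 + 2 \cdot 2\right) \left(- \frac{23}{5}\right) = 1 \left(-6 + 12 + 4\right) \left(- \frac{23}{5}\right) = 1 \cdot 10 \left(- \frac{23}{5}\right) = 10 \left(- \frac{23}{5}\right) = -46$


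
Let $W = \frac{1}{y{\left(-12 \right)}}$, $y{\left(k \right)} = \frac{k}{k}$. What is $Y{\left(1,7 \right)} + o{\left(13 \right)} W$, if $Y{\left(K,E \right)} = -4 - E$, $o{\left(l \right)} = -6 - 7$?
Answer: $-24$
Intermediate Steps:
$o{\left(l \right)} = -13$ ($o{\left(l \right)} = -6 - 7 = -13$)
$y{\left(k \right)} = 1$
$W = 1$ ($W = 1^{-1} = 1$)
$Y{\left(1,7 \right)} + o{\left(13 \right)} W = \left(-4 - 7\right) - 13 = -11 - 13 = -24$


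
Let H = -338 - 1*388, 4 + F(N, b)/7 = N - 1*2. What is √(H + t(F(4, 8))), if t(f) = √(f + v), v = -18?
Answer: √(-726 + 4*I*√2) ≈ 0.105 + 26.945*I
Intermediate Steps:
F(N, b) = -42 + 7*N (F(N, b) = -28 + 7*(N - 1*2) = -28 + 7*(N - 2) = -28 + 7*(-2 + N) = -28 + (-14 + 7*N) = -42 + 7*N)
H = -726 (H = -338 - 388 = -726)
t(f) = √(-18 + f) (t(f) = √(f - 18) = √(-18 + f))
√(H + t(F(4, 8))) = √(-726 + √(-18 + (-42 + 7*4))) = √(-726 + √(-18 + (-42 + 28))) = √(-726 + √(-18 - 14)) = √(-726 + √(-32)) = √(-726 + 4*I*√2)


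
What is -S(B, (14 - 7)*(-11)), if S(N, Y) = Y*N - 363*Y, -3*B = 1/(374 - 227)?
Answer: -1760924/63 ≈ -27951.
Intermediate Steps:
B = -1/441 (B = -1/(3*(374 - 227)) = -⅓/147 = -⅓*1/147 = -1/441 ≈ -0.0022676)
S(N, Y) = -363*Y + N*Y (S(N, Y) = N*Y - 363*Y = -363*Y + N*Y)
-S(B, (14 - 7)*(-11)) = -(14 - 7)*(-11)*(-363 - 1/441) = -7*(-11)*(-160084)/441 = -(-77)*(-160084)/441 = -1*1760924/63 = -1760924/63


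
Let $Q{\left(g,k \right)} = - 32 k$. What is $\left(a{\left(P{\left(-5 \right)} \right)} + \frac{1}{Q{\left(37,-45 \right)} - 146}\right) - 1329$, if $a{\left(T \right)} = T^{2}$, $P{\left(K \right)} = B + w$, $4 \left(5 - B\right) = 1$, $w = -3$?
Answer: $- \frac{13726097}{10352} \approx -1325.9$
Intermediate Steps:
$B = \frac{19}{4}$ ($B = 5 - \frac{1}{4} = \frac{19}{4} \approx 4.75$)
$P{\left(K \right)} = \frac{7}{4}$ ($P{\left(K \right)} = \frac{19}{4} - 3 = \frac{7}{4}$)
$\left(a{\left(P{\left(-5 \right)} \right)} + \frac{1}{Q{\left(37,-45 \right)} - 146}\right) - 1329 = \left(\left(\frac{7}{4}\right)^{2} + \frac{1}{\left(-32\right) \left(-45\right) - 146}\right) - 1329 = \left(\frac{49}{16} + \frac{1}{1440 - 146}\right) - 1329 = \left(\frac{49}{16} + \frac{1}{1294}\right) - 1329 = \frac{31711}{10352} - 1329 = - \frac{13726097}{10352}$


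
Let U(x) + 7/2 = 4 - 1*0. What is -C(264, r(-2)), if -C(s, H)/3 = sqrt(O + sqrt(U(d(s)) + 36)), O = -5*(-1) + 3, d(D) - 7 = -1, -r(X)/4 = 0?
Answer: 3*sqrt(32 + 2*sqrt(146))/2 ≈ 11.242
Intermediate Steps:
r(X) = 0 (r(X) = -4*0 = 0)
d(D) = 6 (d(D) = 7 - 1 = 6)
U(x) = 1/2 (U(x) = -7/2 + (4 - 1*0) = -7/2 + (4 + 0) = -7/2 + 4 = 1/2)
O = 8 (O = 5 + 3 = 8)
C(s, H) = -3*sqrt(8 + sqrt(146)/2) (C(s, H) = -3*sqrt(8 + sqrt(1/2 + 36)) = -3*sqrt(8 + sqrt(73/2)) = -3*sqrt(8 + sqrt(146)/2))
-C(264, r(-2)) = -(-3)*sqrt(32 + 2*sqrt(146))/2 = 3*sqrt(32 + 2*sqrt(146))/2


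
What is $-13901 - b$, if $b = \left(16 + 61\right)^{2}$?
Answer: $-19830$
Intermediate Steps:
$b = 5929$ ($b = 77^{2} = 5929$)
$-13901 - b = -13901 - 5929 = -19830$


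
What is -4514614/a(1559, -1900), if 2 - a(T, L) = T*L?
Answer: -173639/113927 ≈ -1.5241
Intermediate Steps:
a(T, L) = 2 - L*T (a(T, L) = 2 - T*L = 2 - L*T)
-4514614/a(1559, -1900) = -4514614/(2 - 1*(-1900)*1559) = -4514614/(2 + 2962100) = -4514614/2962102 = -4514614*1/2962102 = -173639/113927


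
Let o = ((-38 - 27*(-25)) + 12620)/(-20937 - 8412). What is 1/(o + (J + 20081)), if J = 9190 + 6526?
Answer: 1087/38910848 ≈ 2.7936e-5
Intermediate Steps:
J = 15716
o = -491/1087 (o = ((-38 + 675) + 12620)/(-29349) = (637 + 12620)*(-1/29349) = 13257*(-1/29349) = -491/1087 ≈ -0.45170)
1/(o + (J + 20081)) = 1/(-491/1087 + (15716 + 20081)) = 1/(-491/1087 + 35797) = 1/(38910848/1087) = 1087/38910848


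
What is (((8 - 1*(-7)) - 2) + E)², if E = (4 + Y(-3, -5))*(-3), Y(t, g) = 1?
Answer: 4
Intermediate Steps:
E = -15 (E = (4 + 1)*(-3) = 5*(-3) = -15)
(((8 - 1*(-7)) - 2) + E)² = (((8 - 1*(-7)) - 2) - 15)² = (((8 + 7) - 2) - 15)² = ((15 - 2) - 15)² = (13 - 15)² = (-2)² = 4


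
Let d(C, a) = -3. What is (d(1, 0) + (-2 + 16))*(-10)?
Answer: -110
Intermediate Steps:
(d(1, 0) + (-2 + 16))*(-10) = (-3 + (-2 + 16))*(-10) = (-3 + 14)*(-10) = 11*(-10) = -110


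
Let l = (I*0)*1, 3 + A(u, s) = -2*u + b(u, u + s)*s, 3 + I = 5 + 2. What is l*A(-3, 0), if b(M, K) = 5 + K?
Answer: 0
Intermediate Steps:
I = 4 (I = -3 + (5 + 2) = -3 + 7 = 4)
A(u, s) = -3 - 2*u + s*(5 + s + u) (A(u, s) = -3 + (-2*u + (5 + (u + s))*s) = -3 + (-2*u + (5 + (s + u))*s) = -3 + (-2*u + (5 + s + u)*s) = -3 + (-2*u + s*(5 + s + u)) = -3 - 2*u + s*(5 + s + u))
l = 0 (l = (4*0)*1 = 0*1 = 0)
l*A(-3, 0) = 0*(-3 - 2*(-3) + 0*(5 + 0 - 3)) = 0*(-3 + 6 + 0*2) = 0*(-3 + 6 + 0) = 0*3 = 0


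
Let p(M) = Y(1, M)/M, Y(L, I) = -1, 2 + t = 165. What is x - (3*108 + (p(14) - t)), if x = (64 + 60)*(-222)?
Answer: -387645/14 ≈ -27689.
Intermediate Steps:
t = 163 (t = -2 + 165 = 163)
x = -27528 (x = 124*(-222) = -27528)
p(M) = -1/M
x - (3*108 + (p(14) - t)) = -27528 - (3*108 + (-1/14 - 1*163)) = -27528 - (324 + (-1*1/14 - 163)) = -27528 - (324 + (-1/14 - 163)) = -27528 - (324 - 2283/14) = -27528 - 1*2253/14 = -27528 - 2253/14 = -387645/14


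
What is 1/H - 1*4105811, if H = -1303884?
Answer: -5353501269925/1303884 ≈ -4.1058e+6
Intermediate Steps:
1/H - 1*4105811 = 1/(-1303884) - 1*4105811 = -1/1303884 - 4105811 = -5353501269925/1303884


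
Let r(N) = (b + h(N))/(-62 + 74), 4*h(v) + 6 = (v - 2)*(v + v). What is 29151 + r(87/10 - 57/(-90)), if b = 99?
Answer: 6298987/216 ≈ 29162.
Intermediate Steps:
h(v) = -3/2 + v*(-2 + v)/2 (h(v) = -3/2 + ((v - 2)*(v + v))/4 = -3/2 + ((-2 + v)*(2*v))/4 = -3/2 + (2*v*(-2 + v))/4 = -3/2 + v*(-2 + v)/2)
r(N) = 65/8 - N/12 + N²/24 (r(N) = (99 + (-3/2 + N²/2 - N))/(-62 + 74) = (195/2 + N²/2 - N)/12 = (195/2 + N²/2 - N)*(1/12) = 65/8 - N/12 + N²/24)
29151 + r(87/10 - 57/(-90)) = 29151 + (65/8 - (87/10 - 57/(-90))/12 + (87/10 - 57/(-90))²/24) = 29151 + (65/8 - (87*(⅒) - 57*(-1/90))/12 + (87*(⅒) - 57*(-1/90))²/24) = 29151 + (65/8 - (87/10 + 19/30)/12 + (87/10 + 19/30)²/24) = 29151 + (65/8 - 1/12*28/3 + (28/3)²/24) = 29151 + (65/8 - 7/9 + (1/24)*(784/9)) = 29151 + (65/8 - 7/9 + 98/27) = 29151 + 2371/216 = 6298987/216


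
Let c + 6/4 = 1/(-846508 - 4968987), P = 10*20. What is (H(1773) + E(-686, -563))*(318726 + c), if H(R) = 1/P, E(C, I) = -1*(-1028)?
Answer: 762179657776689053/2326198000 ≈ 3.2765e+8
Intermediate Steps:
P = 200
E(C, I) = 1028
H(R) = 1/200
c = -17446487/11630990 (c = -3/2 + 1/(-846508 - 4968987) = -3/2 + 1/(-5815495) = -3/2 - 1/5815495 = -17446487/11630990 ≈ -1.5000)
(H(1773) + E(-686, -563))*(318726 + c) = (1/200 + 1028)*(318726 - 17446487/11630990) = (205601/200)*(3707081472253/11630990) = 762179657776689053/2326198000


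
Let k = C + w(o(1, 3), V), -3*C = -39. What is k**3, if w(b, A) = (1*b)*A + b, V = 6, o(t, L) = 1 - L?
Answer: -1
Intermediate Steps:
w(b, A) = b + A*b (w(b, A) = b*A + b = A*b + b = b + A*b)
C = 13 (C = -1/3*(-39) = 13)
k = -1 (k = 13 + (1 - 1*3)*(1 + 6) = 13 + (1 - 3)*7 = 13 - 2*7 = 13 - 14 = -1)
k**3 = (-1)**3 = -1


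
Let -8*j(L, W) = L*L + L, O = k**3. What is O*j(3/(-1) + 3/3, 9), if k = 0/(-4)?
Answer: 0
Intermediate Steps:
k = 0 (k = 0*(-1/4) = 0)
O = 0 (O = 0**3 = 0)
j(L, W) = -L/8 - L**2/8 (j(L, W) = -(L*L + L)/8 = -(L**2 + L)/8 = -(L + L**2)/8 = -L/8 - L**2/8)
O*j(3/(-1) + 3/3, 9) = 0*(-(3/(-1) + 3/3)*(1 + (3/(-1) + 3/3))/8) = 0*(-(3*(-1) + 3*(1/3))*(1 + (3*(-1) + 3*(1/3)))/8) = 0*(-(-3 + 1)*(1 + (-3 + 1))/8) = 0*(-1/8*(-2)*(1 - 2)) = 0*(-1/8*(-2)*(-1)) = 0*(-1/4) = 0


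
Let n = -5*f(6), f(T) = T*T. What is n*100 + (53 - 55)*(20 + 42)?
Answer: -18124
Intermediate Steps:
f(T) = T**2
n = -180 (n = -5*6**2 = -5*36 = -180)
n*100 + (53 - 55)*(20 + 42) = -180*100 + (53 - 55)*(20 + 42) = -18000 - 2*62 = -18000 - 124 = -18124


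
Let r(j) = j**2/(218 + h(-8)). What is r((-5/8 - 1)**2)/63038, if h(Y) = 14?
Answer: 28561/59903246336 ≈ 4.7679e-7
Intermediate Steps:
r(j) = j**2/232 (r(j) = j**2/(218 + 14) = j**2/232)
r((-5/8 - 1)**2)/63038 = (((-5/8 - 1)**2)**2/232)/63038 = (((-5*1/8 - 1)**2)**2/232)*(1/63038) = (((-5/8 - 1)**2)**2/232)*(1/63038) = (((-13/8)**2)**2/232)*(1/63038) = ((169/64)**2/232)*(1/63038) = ((1/232)*(28561/4096))*(1/63038) = (28561/950272)*(1/63038) = 28561/59903246336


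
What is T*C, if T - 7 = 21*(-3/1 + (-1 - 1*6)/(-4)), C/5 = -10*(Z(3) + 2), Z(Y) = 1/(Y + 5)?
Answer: 32725/16 ≈ 2045.3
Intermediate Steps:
Z(Y) = 1/(5 + Y)
C = -425/4 (C = 5*(-10*(1/(5 + 3) + 2)) = 5*(-10*(1/8 + 2)) = 5*(-10*(⅛ + 2)) = 5*(-10*17/8) = 5*(-2*85/8) = 5*(-85/4) = -425/4 ≈ -106.25)
T = -77/4 (T = 7 + 21*(-3/1 + (-1 - 1*6)/(-4)) = 7 + 21*(-3*1 + (-1 - 6)*(-¼)) = 7 + 21*(-3 - 7*(-¼)) = 7 + 21*(-3 + 7/4) = 7 + 21*(-5/4) = 7 - 105/4 = -77/4 ≈ -19.250)
T*C = -77/4*(-425/4) = 32725/16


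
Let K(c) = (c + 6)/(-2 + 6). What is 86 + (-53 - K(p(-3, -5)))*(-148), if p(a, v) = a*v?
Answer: 8707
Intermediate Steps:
K(c) = 3/2 + c/4 (K(c) = (6 + c)/4 = (6 + c)*(1/4) = 3/2 + c/4)
86 + (-53 - K(p(-3, -5)))*(-148) = 86 + (-53 - (3/2 + (-3*(-5))/4))*(-148) = 86 + (-53 - (3/2 + (1/4)*15))*(-148) = 86 + (-53 - (3/2 + 15/4))*(-148) = 86 + (-53 - 1*21/4)*(-148) = 86 + (-53 - 21/4)*(-148) = 86 - 233/4*(-148) = 86 + 8621 = 8707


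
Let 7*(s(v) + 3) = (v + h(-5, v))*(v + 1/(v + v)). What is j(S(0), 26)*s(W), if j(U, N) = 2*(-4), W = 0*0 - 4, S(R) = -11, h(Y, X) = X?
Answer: -96/7 ≈ -13.714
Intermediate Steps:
W = -4 (W = 0 - 4 = -4)
s(v) = -3 + 2*v*(v + 1/(2*v))/7 (s(v) = -3 + ((v + v)*(v + 1/(v + v)))/7 = -3 + ((2*v)*(v + 1/(2*v)))/7 = -3 + (2*v*(v + 1/(2*v)))/7 = -3 + 2*v*(v + 1/(2*v))/7)
j(U, N) = -8
j(S(0), 26)*s(W) = -8*(-20/7 + (2/7)*(-4)²) = -8*(-20/7 + (2/7)*16) = -8*(-20/7 + 32/7) = -8*12/7 = -96/7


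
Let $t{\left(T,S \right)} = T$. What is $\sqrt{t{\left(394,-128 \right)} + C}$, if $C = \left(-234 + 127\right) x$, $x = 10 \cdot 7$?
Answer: $2 i \sqrt{1774} \approx 84.238 i$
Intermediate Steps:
$x = 70$
$C = -7490$ ($C = \left(-234 + 127\right) 70 = \left(-107\right) 70 = -7490$)
$\sqrt{t{\left(394,-128 \right)} + C} = \sqrt{394 - 7490} = \sqrt{-7096} = 2 i \sqrt{1774}$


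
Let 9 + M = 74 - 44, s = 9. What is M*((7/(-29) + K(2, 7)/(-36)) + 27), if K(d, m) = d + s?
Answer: 193319/348 ≈ 555.51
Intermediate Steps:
M = 21 (M = -9 + (74 - 44) = -9 + 30 = 21)
K(d, m) = 9 + d (K(d, m) = d + 9 = 9 + d)
M*((7/(-29) + K(2, 7)/(-36)) + 27) = 21*((7/(-29) + (9 + 2)/(-36)) + 27) = 21*((7*(-1/29) + 11*(-1/36)) + 27) = 21*((-7/29 - 11/36) + 27) = 21*(-571/1044 + 27) = 21*(27617/1044) = 193319/348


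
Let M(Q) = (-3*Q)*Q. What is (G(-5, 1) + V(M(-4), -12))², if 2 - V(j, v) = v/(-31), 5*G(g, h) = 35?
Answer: 71289/961 ≈ 74.182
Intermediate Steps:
G(g, h) = 7 (G(g, h) = (⅕)*35 = 7)
M(Q) = -3*Q²
V(j, v) = 2 + v/31 (V(j, v) = 2 - v/(-31) = 2 - v*(-1)/31 = 2 - (-1)*v/31 = 2 + v/31)
(G(-5, 1) + V(M(-4), -12))² = (7 + (2 + (1/31)*(-12)))² = (7 + (2 - 12/31))² = (7 + 50/31)² = (267/31)² = 71289/961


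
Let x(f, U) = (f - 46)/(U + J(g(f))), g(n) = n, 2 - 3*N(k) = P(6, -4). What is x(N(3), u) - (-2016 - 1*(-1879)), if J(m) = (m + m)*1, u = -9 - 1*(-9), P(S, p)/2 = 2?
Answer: 172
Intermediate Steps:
P(S, p) = 4 (P(S, p) = 2*2 = 4)
N(k) = -2/3 (N(k) = 2/3 - 1/3*4 = 2/3 - 4/3 = -2/3)
u = 0 (u = -9 + 9 = 0)
J(m) = 2*m (J(m) = (2*m)*1 = 2*m)
x(f, U) = (-46 + f)/(U + 2*f) (x(f, U) = (f - 46)/(U + 2*f) = (-46 + f)/(U + 2*f))
x(N(3), u) - (-2016 - 1*(-1879)) = (-46 - 2/3)/(0 + 2*(-2/3)) - (-2016 - 1*(-1879)) = -140/3/(0 - 4/3) - (-2016 + 1879) = -140/3/(-4/3) - 1*(-137) = -3/4*(-140/3) + 137 = 35 + 137 = 172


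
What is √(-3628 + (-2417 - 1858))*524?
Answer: 524*I*√7903 ≈ 46583.0*I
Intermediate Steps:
√(-3628 + (-2417 - 1858))*524 = √(-3628 - 4275)*524 = √(-7903)*524 = (I*√7903)*524 = 524*I*√7903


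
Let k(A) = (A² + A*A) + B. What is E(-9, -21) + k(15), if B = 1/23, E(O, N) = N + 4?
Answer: 9960/23 ≈ 433.04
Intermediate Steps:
E(O, N) = 4 + N
B = 1/23 ≈ 0.043478
k(A) = 1/23 + 2*A² (k(A) = (A² + A*A) + 1/23 = (A² + A²) + 1/23 = 2*A² + 1/23 = 1/23 + 2*A²)
E(-9, -21) + k(15) = (4 - 21) + (1/23 + 2*15²) = -17 + (1/23 + 2*225) = -17 + (1/23 + 450) = -17 + 10351/23 = 9960/23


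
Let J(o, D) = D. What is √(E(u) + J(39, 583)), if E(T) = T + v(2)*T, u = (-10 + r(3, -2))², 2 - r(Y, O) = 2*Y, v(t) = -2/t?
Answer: √583 ≈ 24.145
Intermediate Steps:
r(Y, O) = 2 - 2*Y
u = 196 (u = (-10 + (2 - 2*3))² = (-10 + (2 - 6))² = (-10 - 4)² = (-14)² = 196)
E(T) = 0 (E(T) = T + (-2/2)*T = T + (-2*½)*T = T - T = 0)
√(E(u) + J(39, 583)) = √(0 + 583) = √583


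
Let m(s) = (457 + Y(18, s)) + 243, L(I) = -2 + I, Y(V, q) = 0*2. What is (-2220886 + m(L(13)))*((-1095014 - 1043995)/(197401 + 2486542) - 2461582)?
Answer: 14668209230486231310/2683943 ≈ 5.4652e+12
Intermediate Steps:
Y(V, q) = 0
m(s) = 700 (m(s) = (457 + 0) + 243 = 457 + 243 = 700)
(-2220886 + m(L(13)))*((-1095014 - 1043995)/(197401 + 2486542) - 2461582) = (-2220886 + 700)*((-1095014 - 1043995)/(197401 + 2486542) - 2461582) = -2220186*(-2139009/2683943 - 2461582) = -2220186*(-6606747916835/2683943) = 14668209230486231310/2683943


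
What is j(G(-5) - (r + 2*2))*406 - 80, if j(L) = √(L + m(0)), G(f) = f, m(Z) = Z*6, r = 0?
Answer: -80 + 1218*I ≈ -80.0 + 1218.0*I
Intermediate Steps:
m(Z) = 6*Z
j(L) = √L (j(L) = √(L + 6*0) = √(L + 0) = √L)
j(G(-5) - (r + 2*2))*406 - 80 = √(-5 - (0 + 2*2))*406 - 80 = √(-5 - (0 + 4))*406 - 80 = √(-5 - 1*4)*406 - 80 = √(-5 - 4)*406 - 80 = √(-9)*406 - 80 = (3*I)*406 - 80 = 1218*I - 80 = -80 + 1218*I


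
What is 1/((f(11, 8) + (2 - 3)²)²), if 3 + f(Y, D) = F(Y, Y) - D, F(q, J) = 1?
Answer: 1/81 ≈ 0.012346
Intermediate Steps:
f(Y, D) = -2 - D (f(Y, D) = -3 + (1 - D) = -2 - D)
1/((f(11, 8) + (2 - 3)²)²) = 1/(((-2 - 1*8) + (2 - 3)²)²) = 1/(((-2 - 8) + (-1)²)²) = 1/((-10 + 1)²) = 1/((-9)²) = 1/81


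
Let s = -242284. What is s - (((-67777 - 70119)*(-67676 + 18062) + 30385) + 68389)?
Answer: -6841913202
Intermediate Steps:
s - (((-67777 - 70119)*(-67676 + 18062) + 30385) + 68389) = -242284 - (((-67777 - 70119)*(-67676 + 18062) + 30385) + 68389) = -242284 - ((-137896*(-49614) + 30385) + 68389) = -242284 - ((6841572144 + 30385) + 68389) = -242284 - (6841602529 + 68389) = -242284 - 1*6841670918 = -242284 - 6841670918 = -6841913202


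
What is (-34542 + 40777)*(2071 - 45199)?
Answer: -268903080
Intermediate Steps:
(-34542 + 40777)*(2071 - 45199) = 6235*(-43128) = -268903080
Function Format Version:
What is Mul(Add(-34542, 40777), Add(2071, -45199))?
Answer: -268903080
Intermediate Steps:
Mul(Add(-34542, 40777), Add(2071, -45199)) = Mul(6235, -43128) = -268903080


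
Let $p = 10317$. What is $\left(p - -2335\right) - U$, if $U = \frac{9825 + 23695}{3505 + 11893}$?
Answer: $\frac{97390988}{7699} \approx 12650.0$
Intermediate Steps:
$U = \frac{16760}{7699}$ ($U = \frac{33520}{15398} = 33520 \cdot \frac{1}{15398} = \frac{16760}{7699} \approx 2.1769$)
$\left(p - -2335\right) - U = \left(10317 - -2335\right) - \frac{16760}{7699} = \left(10317 + 2335\right) - \frac{16760}{7699} = 12652 - \frac{16760}{7699} = \frac{97390988}{7699}$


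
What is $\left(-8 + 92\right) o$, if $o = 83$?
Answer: $6972$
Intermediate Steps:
$\left(-8 + 92\right) o = \left(-8 + 92\right) 83 = 84 \cdot 83 = 6972$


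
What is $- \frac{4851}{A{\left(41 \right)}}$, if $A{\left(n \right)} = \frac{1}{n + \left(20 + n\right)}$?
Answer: $-494802$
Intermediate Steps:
$A{\left(n \right)} = \frac{1}{20 + 2 n}$
$- \frac{4851}{A{\left(41 \right)}} = - \frac{4851}{\frac{1}{2} \frac{1}{10 + 41}} = - \frac{4851}{\frac{1}{2} \cdot \frac{1}{51}} = - 4851 \frac{1}{\frac{1}{102}} = \left(-4851\right) 102 = -494802$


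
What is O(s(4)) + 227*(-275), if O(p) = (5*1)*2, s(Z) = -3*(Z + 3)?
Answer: -62415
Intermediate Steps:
s(Z) = -9 - 3*Z (s(Z) = -3*(3 + Z) = -9 - 3*Z)
O(p) = 10 (O(p) = 5*2 = 10)
O(s(4)) + 227*(-275) = 10 + 227*(-275) = 10 - 62425 = -62415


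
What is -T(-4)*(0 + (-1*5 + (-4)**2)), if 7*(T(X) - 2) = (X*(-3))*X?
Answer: 374/7 ≈ 53.429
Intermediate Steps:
T(X) = 2 - 3*X**2/7 (T(X) = 2 + ((X*(-3))*X)/7 = 2 + ((-3*X)*X)/7 = 2 + (-3*X**2)/7 = 2 - 3*X**2/7)
-T(-4)*(0 + (-1*5 + (-4)**2)) = -(2 - 3/7*(-4)**2)*(0 + (-1*5 + (-4)**2)) = -(2 - 3/7*16)*(0 + (-5 + 16)) = -(2 - 48/7)*(0 + 11) = -(-34)*11/7 = -1*(-374/7) = 374/7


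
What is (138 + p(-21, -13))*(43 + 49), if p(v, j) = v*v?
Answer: 53268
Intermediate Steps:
p(v, j) = v²
(138 + p(-21, -13))*(43 + 49) = (138 + (-21)²)*(43 + 49) = (138 + 441)*92 = 579*92 = 53268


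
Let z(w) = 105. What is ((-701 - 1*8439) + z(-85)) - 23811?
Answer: -32846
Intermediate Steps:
((-701 - 1*8439) + z(-85)) - 23811 = ((-701 - 1*8439) + 105) - 23811 = ((-701 - 8439) + 105) - 23811 = (-9140 + 105) - 23811 = -9035 - 23811 = -32846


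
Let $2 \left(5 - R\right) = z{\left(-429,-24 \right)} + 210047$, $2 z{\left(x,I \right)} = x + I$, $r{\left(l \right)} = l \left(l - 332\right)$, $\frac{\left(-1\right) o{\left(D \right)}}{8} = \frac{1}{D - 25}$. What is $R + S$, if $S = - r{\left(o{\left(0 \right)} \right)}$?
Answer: $- \frac{261997781}{2500} \approx -1.048 \cdot 10^{5}$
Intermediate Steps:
$o{\left(D \right)} = - \frac{8}{-25 + D}$ ($o{\left(D \right)} = - \frac{8}{D - 25} = - \frac{8}{-25 + D}$)
$r{\left(l \right)} = l \left(-332 + l\right)$
$z{\left(x,I \right)} = \frac{I}{2} + \frac{x}{2}$ ($z{\left(x,I \right)} = \frac{x + I}{2} = \frac{I + x}{2} = \frac{I}{2} + \frac{x}{2}$)
$S = \frac{66336}{625}$ ($S = - - \frac{8}{-25 + 0} \left(-332 - \frac{8}{-25 + 0}\right) = - - \frac{8}{-25} \left(-332 - \frac{8}{-25}\right) = - \left(-8\right) \left(- \frac{1}{25}\right) \left(-332 - - \frac{8}{25}\right) = - \frac{8 \left(-332 + \frac{8}{25}\right)}{25} = - \frac{8 \left(-8292\right)}{25 \cdot 25} = \left(-1\right) \left(- \frac{66336}{625}\right) = \frac{66336}{625} \approx 106.14$)
$R = - \frac{419621}{4}$ ($R = 5 - \frac{\left(\frac{1}{2} \left(-24\right) + \frac{1}{2} \left(-429\right)\right) + 210047}{2} = 5 - \frac{\left(-12 - \frac{429}{2}\right) + 210047}{2} = 5 - \frac{- \frac{453}{2} + 210047}{2} = 5 - \frac{419641}{4} = - \frac{419621}{4} \approx -1.0491 \cdot 10^{5}$)
$R + S = - \frac{419621}{4} + \frac{66336}{625} = - \frac{261997781}{2500}$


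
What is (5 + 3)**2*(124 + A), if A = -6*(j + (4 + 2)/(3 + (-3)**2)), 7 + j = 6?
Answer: 8128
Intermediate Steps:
j = -1 (j = -7 + 6 = -1)
A = 3 (A = -6*(-1 + (4 + 2)/(3 + (-3)**2)) = -6*(-1 + 6/(3 + 9)) = -6*(-1 + 6/12) = -6*(-1 + 6*(1/12)) = -6*(-1 + 1/2) = -6*(-1/2) = 3)
(5 + 3)**2*(124 + A) = (5 + 3)**2*(124 + 3) = 8**2*127 = 64*127 = 8128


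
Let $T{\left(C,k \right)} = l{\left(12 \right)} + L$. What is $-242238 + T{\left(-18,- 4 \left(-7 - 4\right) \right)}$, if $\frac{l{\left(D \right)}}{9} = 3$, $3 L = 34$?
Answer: $- \frac{726599}{3} \approx -2.422 \cdot 10^{5}$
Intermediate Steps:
$L = \frac{34}{3}$ ($L = \frac{1}{3} \cdot 34 = \frac{34}{3} \approx 11.333$)
$l{\left(D \right)} = 27$ ($l{\left(D \right)} = 9 \cdot 3 = 27$)
$T{\left(C,k \right)} = \frac{115}{3}$ ($T{\left(C,k \right)} = 27 + \frac{34}{3} = \frac{115}{3}$)
$-242238 + T{\left(-18,- 4 \left(-7 - 4\right) \right)} = -242238 + \frac{115}{3} = - \frac{726599}{3}$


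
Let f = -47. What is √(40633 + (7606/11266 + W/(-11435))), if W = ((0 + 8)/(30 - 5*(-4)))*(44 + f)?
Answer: 2*√1053702382893817049270/322066775 ≈ 201.58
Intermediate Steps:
W = -12/25 (W = ((0 + 8)/(30 - 5*(-4)))*(44 - 47) = (8/(30 + 20))*(-3) = (8/50)*(-3) = (8*(1/50))*(-3) = (4/25)*(-3) = -12/25 ≈ -0.48000)
√(40633 + (7606/11266 + W/(-11435))) = √(40633 + (7606/11266 - 12/25/(-11435))) = √(40633 + (7606*(1/11266) - 12/25*(-1/11435))) = √(40633 + (3803/5633 + 12/285875)) = √(40633 + 1087250221/1610333875) = √(65433783593096/1610333875) = 2*√1053702382893817049270/322066775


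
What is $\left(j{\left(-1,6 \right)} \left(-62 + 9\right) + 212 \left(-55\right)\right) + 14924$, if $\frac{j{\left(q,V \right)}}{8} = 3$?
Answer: $1992$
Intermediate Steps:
$j{\left(q,V \right)} = 24$ ($j{\left(q,V \right)} = 8 \cdot 3 = 24$)
$\left(j{\left(-1,6 \right)} \left(-62 + 9\right) + 212 \left(-55\right)\right) + 14924 = \left(24 \left(-62 + 9\right) + 212 \left(-55\right)\right) + 14924 = \left(24 \left(-53\right) - 11660\right) + 14924 = \left(-1272 - 11660\right) + 14924 = -12932 + 14924 = 1992$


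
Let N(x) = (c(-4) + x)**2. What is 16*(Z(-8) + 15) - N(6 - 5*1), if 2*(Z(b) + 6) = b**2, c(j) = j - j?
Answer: 655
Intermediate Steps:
c(j) = 0
Z(b) = -6 + b**2/2
N(x) = x**2 (N(x) = (0 + x)**2 = x**2)
16*(Z(-8) + 15) - N(6 - 5*1) = 16*((-6 + (1/2)*(-8)**2) + 15) - (6 - 5*1)**2 = 16*((-6 + (1/2)*64) + 15) - (6 - 5)**2 = 16*((-6 + 32) + 15) - 1*1**2 = 16*(26 + 15) - 1*1 = 16*41 - 1 = 656 - 1 = 655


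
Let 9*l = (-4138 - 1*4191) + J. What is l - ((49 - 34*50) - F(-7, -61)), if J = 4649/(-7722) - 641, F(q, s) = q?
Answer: 44983723/69498 ≈ 647.27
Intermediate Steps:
J = -4954451/7722 (J = 4649*(-1/7722) - 641 = -4649/7722 - 641 = -4954451/7722 ≈ -641.60)
l = -69270989/69498 (l = ((-4138 - 1*4191) - 4954451/7722)/9 = ((-4138 - 4191) - 4954451/7722)/9 = (-8329 - 4954451/7722)/9 = (1/9)*(-69270989/7722) = -69270989/69498 ≈ -996.73)
l - ((49 - 34*50) - F(-7, -61)) = -69270989/69498 - ((49 - 34*50) - 1*(-7)) = -69270989/69498 - ((49 - 1700) + 7) = -69270989/69498 - (-1651 + 7) = -69270989/69498 - 1*(-1644) = -69270989/69498 + 1644 = 44983723/69498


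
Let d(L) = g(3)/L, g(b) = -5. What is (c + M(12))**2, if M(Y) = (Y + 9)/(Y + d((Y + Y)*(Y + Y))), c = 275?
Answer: 3653912533441/47706649 ≈ 76591.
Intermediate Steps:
d(L) = -5/L
M(Y) = (9 + Y)/(Y - 5/(4*Y**2)) (M(Y) = (Y + 9)/(Y - 5/(Y + Y)**2) = (9 + Y)/(Y - 5*1/(4*Y**2)) = (9 + Y)/(Y - 5/(4*Y**2)))
(c + M(12))**2 = (275 + 4*12**2*(9 + 12)/(-5 + 4*12**3))**2 = (275 + 4*144*21/(-5 + 4*1728))**2 = (275 + 4*144*21/(-5 + 6912))**2 = (275 + 4*144*21/6907)**2 = (275 + 4*144*(1/6907)*21)**2 = (275 + 12096/6907)**2 = (1911521/6907)**2 = 3653912533441/47706649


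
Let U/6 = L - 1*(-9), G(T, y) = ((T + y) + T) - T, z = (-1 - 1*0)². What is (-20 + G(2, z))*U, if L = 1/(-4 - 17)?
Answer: -6392/7 ≈ -913.14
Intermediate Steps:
z = 1 (z = (-1 + 0)² = (-1)² = 1)
L = -1/21 (L = 1/(-21) = -1/21 ≈ -0.047619)
G(T, y) = T + y (G(T, y) = (y + 2*T) - T = T + y)
U = 376/7 (U = 6*(-1/21 - 1*(-9)) = 6*(-1/21 + 9) = 6*(188/21) = 376/7 ≈ 53.714)
(-20 + G(2, z))*U = (-20 + (2 + 1))*(376/7) = (-20 + 3)*(376/7) = -17*376/7 = -6392/7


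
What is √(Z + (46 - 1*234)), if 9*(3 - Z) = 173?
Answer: I*√1838/3 ≈ 14.291*I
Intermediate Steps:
Z = -146/9 (Z = 3 - ⅑*173 = 3 - 173/9 = -146/9 ≈ -16.222)
√(Z + (46 - 1*234)) = √(-146/9 + (46 - 1*234)) = √(-146/9 + (46 - 234)) = √(-146/9 - 188) = √(-1838/9) = I*√1838/3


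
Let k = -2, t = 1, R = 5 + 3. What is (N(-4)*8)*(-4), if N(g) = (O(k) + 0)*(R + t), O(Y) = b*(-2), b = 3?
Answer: 1728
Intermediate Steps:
R = 8
O(Y) = -6 (O(Y) = 3*(-2) = -6)
N(g) = -54 (N(g) = (-6 + 0)*(8 + 1) = -6*9 = -54)
(N(-4)*8)*(-4) = -54*8*(-4) = -432*(-4) = 1728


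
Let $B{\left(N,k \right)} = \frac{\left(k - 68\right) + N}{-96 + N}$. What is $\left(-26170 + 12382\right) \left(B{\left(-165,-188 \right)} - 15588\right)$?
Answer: $\frac{6232248004}{29} \approx 2.1491 \cdot 10^{8}$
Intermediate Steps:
$B{\left(N,k \right)} = \frac{-68 + N + k}{-96 + N}$ ($B{\left(N,k \right)} = \frac{\left(-68 + k\right) + N}{-96 + N} = \frac{-68 + N + k}{-96 + N}$)
$\left(-26170 + 12382\right) \left(B{\left(-165,-188 \right)} - 15588\right) = \left(-26170 + 12382\right) \left(\frac{-68 - 165 - 188}{-96 - 165} - 15588\right) = - 13788 \left(\frac{1}{-261} \left(-421\right) - 15588\right) = - 13788 \left(\left(- \frac{1}{261}\right) \left(-421\right) - 15588\right) = - 13788 \left(\frac{421}{261} - 15588\right) = \left(-13788\right) \left(- \frac{4068047}{261}\right) = \frac{6232248004}{29}$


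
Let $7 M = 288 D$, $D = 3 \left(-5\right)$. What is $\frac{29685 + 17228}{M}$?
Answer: $- \frac{328391}{4320} \approx -76.016$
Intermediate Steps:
$D = -15$
$M = - \frac{4320}{7}$ ($M = \frac{288 \left(-15\right)}{7} = \frac{1}{7} \left(-4320\right) = - \frac{4320}{7} \approx -617.14$)
$\frac{29685 + 17228}{M} = \frac{29685 + 17228}{- \frac{4320}{7}} = 46913 \left(- \frac{7}{4320}\right) = - \frac{328391}{4320}$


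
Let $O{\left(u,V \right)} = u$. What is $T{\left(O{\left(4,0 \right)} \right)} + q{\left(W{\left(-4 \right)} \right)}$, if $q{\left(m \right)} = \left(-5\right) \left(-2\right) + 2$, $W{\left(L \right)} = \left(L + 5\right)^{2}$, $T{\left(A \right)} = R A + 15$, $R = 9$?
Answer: $63$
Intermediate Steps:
$T{\left(A \right)} = 15 + 9 A$ ($T{\left(A \right)} = 9 A + 15 = 15 + 9 A$)
$W{\left(L \right)} = \left(5 + L\right)^{2}$
$q{\left(m \right)} = 12$ ($q{\left(m \right)} = 10 + 2 = 12$)
$T{\left(O{\left(4,0 \right)} \right)} + q{\left(W{\left(-4 \right)} \right)} = \left(15 + 9 \cdot 4\right) + 12 = \left(15 + 36\right) + 12 = 51 + 12 = 63$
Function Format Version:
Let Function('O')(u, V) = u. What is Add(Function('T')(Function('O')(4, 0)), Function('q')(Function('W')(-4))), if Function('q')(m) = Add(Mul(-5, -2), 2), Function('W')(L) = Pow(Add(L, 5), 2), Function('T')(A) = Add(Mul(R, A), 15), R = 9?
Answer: 63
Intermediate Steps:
Function('T')(A) = Add(15, Mul(9, A)) (Function('T')(A) = Add(Mul(9, A), 15) = Add(15, Mul(9, A)))
Function('W')(L) = Pow(Add(5, L), 2)
Function('q')(m) = 12 (Function('q')(m) = Add(10, 2) = 12)
Add(Function('T')(Function('O')(4, 0)), Function('q')(Function('W')(-4))) = Add(Add(15, Mul(9, 4)), 12) = Add(Add(15, 36), 12) = Add(51, 12) = 63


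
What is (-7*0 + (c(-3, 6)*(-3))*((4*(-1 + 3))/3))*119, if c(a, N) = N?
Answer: -5712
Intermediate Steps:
(-7*0 + (c(-3, 6)*(-3))*((4*(-1 + 3))/3))*119 = (-7*0 + (6*(-3))*((4*(-1 + 3))/3))*119 = (0 - 18*4*2/3)*119 = (0 - 144/3)*119 = (0 - 18*8/3)*119 = (0 - 48)*119 = -48*119 = -5712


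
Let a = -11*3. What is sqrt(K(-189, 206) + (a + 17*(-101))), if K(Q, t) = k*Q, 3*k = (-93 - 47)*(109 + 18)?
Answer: sqrt(1118390) ≈ 1057.5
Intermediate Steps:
a = -33
k = -17780/3 (k = ((-93 - 47)*(109 + 18))/3 = (-140*127)/3 = (1/3)*(-17780) = -17780/3 ≈ -5926.7)
K(Q, t) = -17780*Q/3
sqrt(K(-189, 206) + (a + 17*(-101))) = sqrt(-17780/3*(-189) + (-33 + 17*(-101))) = sqrt(1120140 + (-33 - 1717)) = sqrt(1120140 - 1750) = sqrt(1118390)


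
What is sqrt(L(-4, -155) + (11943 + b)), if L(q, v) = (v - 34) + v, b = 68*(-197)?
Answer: I*sqrt(1797) ≈ 42.391*I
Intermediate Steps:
b = -13396
L(q, v) = -34 + 2*v (L(q, v) = (-34 + v) + v = -34 + 2*v)
sqrt(L(-4, -155) + (11943 + b)) = sqrt((-34 + 2*(-155)) + (11943 - 13396)) = sqrt((-34 - 310) - 1453) = sqrt(-344 - 1453) = sqrt(-1797) = I*sqrt(1797)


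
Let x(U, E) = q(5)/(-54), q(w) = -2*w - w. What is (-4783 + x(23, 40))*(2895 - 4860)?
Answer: 56388295/6 ≈ 9.3980e+6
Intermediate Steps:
q(w) = -3*w
x(U, E) = 5/18 (x(U, E) = -3*5/(-54) = -15*(-1/54) = 5/18)
(-4783 + x(23, 40))*(2895 - 4860) = (-4783 + 5/18)*(2895 - 4860) = -86089/18*(-1965) = 56388295/6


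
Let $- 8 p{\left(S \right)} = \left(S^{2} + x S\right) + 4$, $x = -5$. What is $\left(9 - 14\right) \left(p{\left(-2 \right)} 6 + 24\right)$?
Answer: $- \frac{105}{2} \approx -52.5$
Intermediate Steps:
$p{\left(S \right)} = - \frac{1}{2} - \frac{S^{2}}{8} + \frac{5 S}{8}$ ($p{\left(S \right)} = - \frac{\left(S^{2} - 5 S\right) + 4}{8} = - \frac{4 + S^{2} - 5 S}{8} = - \frac{1}{2} - \frac{S^{2}}{8} + \frac{5 S}{8}$)
$\left(9 - 14\right) \left(p{\left(-2 \right)} 6 + 24\right) = \left(9 - 14\right) \left(\left(- \frac{1}{2} - \frac{\left(-2\right)^{2}}{8} + \frac{5}{8} \left(-2\right)\right) 6 + 24\right) = - 5 \left(\left(- \frac{1}{2} - \frac{1}{2} - \frac{5}{4}\right) 6 + 24\right) = - 5 \left(\left(- \frac{9}{4}\right) 6 + 24\right) = - 5 \left(- \frac{27}{2} + 24\right) = \left(-5\right) \frac{21}{2} = - \frac{105}{2}$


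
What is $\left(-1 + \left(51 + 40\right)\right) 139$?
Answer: $12510$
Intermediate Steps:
$\left(-1 + \left(51 + 40\right)\right) 139 = \left(-1 + 91\right) 139 = 90 \cdot 139 = 12510$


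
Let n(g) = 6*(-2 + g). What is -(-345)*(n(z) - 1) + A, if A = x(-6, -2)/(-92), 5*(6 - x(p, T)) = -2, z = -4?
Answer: -1467983/115 ≈ -12765.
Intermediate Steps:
x(p, T) = 32/5 (x(p, T) = 6 - 1/5*(-2) = 6 + 2/5 = 32/5)
n(g) = -12 + 6*g
A = -8/115 (A = (32/5)/(-92) = (32/5)*(-1/92) = -8/115 ≈ -0.069565)
-(-345)*(n(z) - 1) + A = -(-345)*((-12 + 6*(-4)) - 1) - 8/115 = -(-345)*((-12 - 24) - 1) - 8/115 = -(-345)*(-36 - 1) - 8/115 = -(-345)*(-37) - 8/115 = -115*111 - 8/115 = -12765 - 8/115 = -1467983/115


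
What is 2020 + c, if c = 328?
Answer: 2348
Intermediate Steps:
2020 + c = 2020 + 328 = 2348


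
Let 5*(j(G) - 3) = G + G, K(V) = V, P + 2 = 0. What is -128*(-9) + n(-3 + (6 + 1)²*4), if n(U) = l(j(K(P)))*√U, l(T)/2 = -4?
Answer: 1152 - 8*√193 ≈ 1040.9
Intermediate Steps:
P = -2 (P = -2 + 0 = -2)
j(G) = 3 + 2*G/5 (j(G) = 3 + (G + G)/5 = 3 + (2*G)/5 = 3 + 2*G/5)
l(T) = -8 (l(T) = 2*(-4) = -8)
n(U) = -8*√U
-128*(-9) + n(-3 + (6 + 1)²*4) = -128*(-9) - 8*√(-3 + (6 + 1)²*4) = 1152 - 8*√(-3 + 7²*4) = 1152 - 8*√(-3 + 49*4) = 1152 - 8*√(-3 + 196) = 1152 - 8*√193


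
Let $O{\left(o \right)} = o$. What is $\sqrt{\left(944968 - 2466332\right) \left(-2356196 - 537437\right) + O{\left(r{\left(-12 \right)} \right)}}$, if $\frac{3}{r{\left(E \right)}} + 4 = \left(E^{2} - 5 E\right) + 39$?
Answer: $\frac{\sqrt{251462011856609569}}{239} \approx 2.0982 \cdot 10^{6}$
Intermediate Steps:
$r{\left(E \right)} = \frac{3}{35 + E^{2} - 5 E}$ ($r{\left(E \right)} = \frac{3}{-4 + \left(\left(E^{2} - 5 E\right) + 39\right)} = \frac{3}{-4 + \left(39 + E^{2} - 5 E\right)} = \frac{3}{35 + E^{2} - 5 E}$)
$\sqrt{\left(944968 - 2466332\right) \left(-2356196 - 537437\right) + O{\left(r{\left(-12 \right)} \right)}} = \sqrt{\left(944968 - 2466332\right) \left(-2356196 - 537437\right) + \frac{3}{35 + \left(-12\right)^{2} - -60}} = \sqrt{\left(-1521364\right) \left(-2893633\right) + \frac{3}{35 + 144 + 60}} = \sqrt{4402269075412 + \frac{3}{239}} = \sqrt{\frac{1052142309023471}{239}} = \frac{\sqrt{251462011856609569}}{239}$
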